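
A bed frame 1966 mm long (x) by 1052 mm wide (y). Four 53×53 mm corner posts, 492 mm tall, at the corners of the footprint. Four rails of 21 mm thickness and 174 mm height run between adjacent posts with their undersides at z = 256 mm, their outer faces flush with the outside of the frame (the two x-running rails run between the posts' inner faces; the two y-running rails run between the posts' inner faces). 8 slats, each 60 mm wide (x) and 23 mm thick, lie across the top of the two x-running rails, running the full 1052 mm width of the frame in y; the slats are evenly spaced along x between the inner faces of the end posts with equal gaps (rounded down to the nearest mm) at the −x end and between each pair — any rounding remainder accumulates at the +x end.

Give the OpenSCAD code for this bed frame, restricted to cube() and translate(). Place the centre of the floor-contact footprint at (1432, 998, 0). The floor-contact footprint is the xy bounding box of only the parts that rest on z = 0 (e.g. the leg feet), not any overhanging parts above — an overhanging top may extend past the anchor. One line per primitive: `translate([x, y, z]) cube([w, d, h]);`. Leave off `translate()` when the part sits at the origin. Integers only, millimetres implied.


// slat z = rail_z + rail_h = 256 + 174 = 430
// slat gap = ⌊(1860 − 8·60) / 9⌋ = 153
translate([449, 472, 0]) cube([53, 53, 492]);
translate([449, 1471, 0]) cube([53, 53, 492]);
translate([2362, 472, 0]) cube([53, 53, 492]);
translate([2362, 1471, 0]) cube([53, 53, 492]);
translate([502, 472, 256]) cube([1860, 21, 174]);
translate([502, 1503, 256]) cube([1860, 21, 174]);
translate([449, 525, 256]) cube([21, 946, 174]);
translate([2394, 525, 256]) cube([21, 946, 174]);
translate([655, 472, 430]) cube([60, 1052, 23]);
translate([868, 472, 430]) cube([60, 1052, 23]);
translate([1081, 472, 430]) cube([60, 1052, 23]);
translate([1294, 472, 430]) cube([60, 1052, 23]);
translate([1507, 472, 430]) cube([60, 1052, 23]);
translate([1720, 472, 430]) cube([60, 1052, 23]);
translate([1933, 472, 430]) cube([60, 1052, 23]);
translate([2146, 472, 430]) cube([60, 1052, 23]);


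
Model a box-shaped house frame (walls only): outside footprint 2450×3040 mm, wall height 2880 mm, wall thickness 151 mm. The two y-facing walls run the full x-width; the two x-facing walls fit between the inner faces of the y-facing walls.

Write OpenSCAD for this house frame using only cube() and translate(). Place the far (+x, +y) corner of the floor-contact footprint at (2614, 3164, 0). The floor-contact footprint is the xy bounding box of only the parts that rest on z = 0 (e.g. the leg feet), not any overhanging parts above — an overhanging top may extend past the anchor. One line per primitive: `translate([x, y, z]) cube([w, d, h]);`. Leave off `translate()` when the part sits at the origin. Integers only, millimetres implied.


translate([164, 124, 0]) cube([2450, 151, 2880]);
translate([164, 3013, 0]) cube([2450, 151, 2880]);
translate([164, 275, 0]) cube([151, 2738, 2880]);
translate([2463, 275, 0]) cube([151, 2738, 2880]);


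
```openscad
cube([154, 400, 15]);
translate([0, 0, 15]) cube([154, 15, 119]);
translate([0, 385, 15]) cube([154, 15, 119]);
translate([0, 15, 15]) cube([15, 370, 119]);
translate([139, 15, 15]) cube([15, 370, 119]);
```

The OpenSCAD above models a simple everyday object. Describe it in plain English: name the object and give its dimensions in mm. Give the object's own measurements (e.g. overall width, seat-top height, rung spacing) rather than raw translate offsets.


An open-topped rectangular box: outside dimensions 154×400×134 mm, with a uniform wall and base thickness of 15 mm. The base is a full 154×400 slab on the floor; four walls sit on top of the base. The front and back walls (the −y and +y sides) span the full width; the two side walls fit between them.


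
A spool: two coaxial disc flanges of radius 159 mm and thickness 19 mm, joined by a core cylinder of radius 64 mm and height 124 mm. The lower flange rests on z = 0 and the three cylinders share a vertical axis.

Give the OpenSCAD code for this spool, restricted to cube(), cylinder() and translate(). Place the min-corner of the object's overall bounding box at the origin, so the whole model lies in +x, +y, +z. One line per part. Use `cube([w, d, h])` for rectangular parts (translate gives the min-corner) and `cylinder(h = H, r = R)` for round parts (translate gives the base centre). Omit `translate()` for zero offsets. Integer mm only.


translate([159, 159, 0]) cylinder(h = 19, r = 159);
translate([159, 159, 19]) cylinder(h = 124, r = 64);
translate([159, 159, 143]) cylinder(h = 19, r = 159);


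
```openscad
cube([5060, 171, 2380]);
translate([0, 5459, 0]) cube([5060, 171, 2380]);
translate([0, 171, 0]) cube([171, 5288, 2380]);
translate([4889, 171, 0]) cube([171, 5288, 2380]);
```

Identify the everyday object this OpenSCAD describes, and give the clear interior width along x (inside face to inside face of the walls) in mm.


A house (or room) frame. The interior width is 4718 mm.

Four 2380 mm walls enclosing a rectangle with no floor or roof — a room or house frame. Outside width is 5060 mm and wall thickness is 171 mm, so the interior width is 5060 − 2 × 171 = 4718 mm.


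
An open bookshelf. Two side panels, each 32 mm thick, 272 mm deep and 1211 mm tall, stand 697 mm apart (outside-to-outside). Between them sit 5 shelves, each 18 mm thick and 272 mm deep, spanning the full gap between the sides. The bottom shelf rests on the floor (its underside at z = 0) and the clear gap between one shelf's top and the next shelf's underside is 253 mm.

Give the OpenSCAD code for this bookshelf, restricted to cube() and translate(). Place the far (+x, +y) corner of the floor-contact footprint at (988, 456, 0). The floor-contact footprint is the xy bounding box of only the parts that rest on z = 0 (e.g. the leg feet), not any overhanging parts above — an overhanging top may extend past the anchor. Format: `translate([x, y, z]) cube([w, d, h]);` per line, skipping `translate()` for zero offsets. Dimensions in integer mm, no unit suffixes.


translate([291, 184, 0]) cube([32, 272, 1211]);
translate([956, 184, 0]) cube([32, 272, 1211]);
translate([323, 184, 0]) cube([633, 272, 18]);
translate([323, 184, 271]) cube([633, 272, 18]);
translate([323, 184, 542]) cube([633, 272, 18]);
translate([323, 184, 813]) cube([633, 272, 18]);
translate([323, 184, 1084]) cube([633, 272, 18]);


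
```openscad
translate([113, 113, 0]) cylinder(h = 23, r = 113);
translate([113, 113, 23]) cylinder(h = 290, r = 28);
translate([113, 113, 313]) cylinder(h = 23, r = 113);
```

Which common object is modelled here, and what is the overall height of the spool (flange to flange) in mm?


A spool. The overall height is 336 mm.

Three coaxial cylinders, large–small–large — a spool. Two 23 mm flanges and a 290 mm core give 23 + 290 + 23 = 336 mm.


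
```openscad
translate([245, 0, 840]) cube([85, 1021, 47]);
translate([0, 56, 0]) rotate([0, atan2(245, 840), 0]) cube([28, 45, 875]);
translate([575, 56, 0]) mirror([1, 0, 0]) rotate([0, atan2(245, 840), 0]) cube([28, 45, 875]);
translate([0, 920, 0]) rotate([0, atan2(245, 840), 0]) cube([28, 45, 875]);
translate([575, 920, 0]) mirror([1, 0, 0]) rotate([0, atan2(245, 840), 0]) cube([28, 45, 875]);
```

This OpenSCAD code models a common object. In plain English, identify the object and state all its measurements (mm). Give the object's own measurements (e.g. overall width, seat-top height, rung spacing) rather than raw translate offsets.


A sawhorse. A 85×1021×47 mm beam (x, y, z) sits on two A-frame leg pairs. Each pair is two raked legs of 28×45 mm section (45 mm along y) splaying symmetrically in x. Each leg rises 840 mm vertically over 245 mm of horizontal reach and is 875 mm long along its own axis. Every leg's outer bottom edge rests on the floor and its outer top edge meets a bottom edge of the beam — the left legs (tilting toward +x) meet the beam's −x bottom edge, the right legs (their mirror images, tilting toward −x) meet its +x bottom edge — so the leg tops tuck under the beam, the beam's underside is 840 mm above the floor, and the feet are 575 mm apart outside-to-outside with the beam centred between them. The two leg pairs are set in 56 mm from either end of the beam.


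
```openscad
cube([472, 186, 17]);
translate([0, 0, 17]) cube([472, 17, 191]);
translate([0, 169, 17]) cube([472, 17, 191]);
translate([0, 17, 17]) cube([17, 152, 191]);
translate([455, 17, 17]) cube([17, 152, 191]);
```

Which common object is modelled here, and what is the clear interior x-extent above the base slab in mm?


An open box. The internal width is 438 mm.

A 472×186 base slab with four walls standing on it — an open box. The base is 472 mm wide and the walls are 17 mm thick, so the internal width is 472 − 2 × 17 = 438 mm.


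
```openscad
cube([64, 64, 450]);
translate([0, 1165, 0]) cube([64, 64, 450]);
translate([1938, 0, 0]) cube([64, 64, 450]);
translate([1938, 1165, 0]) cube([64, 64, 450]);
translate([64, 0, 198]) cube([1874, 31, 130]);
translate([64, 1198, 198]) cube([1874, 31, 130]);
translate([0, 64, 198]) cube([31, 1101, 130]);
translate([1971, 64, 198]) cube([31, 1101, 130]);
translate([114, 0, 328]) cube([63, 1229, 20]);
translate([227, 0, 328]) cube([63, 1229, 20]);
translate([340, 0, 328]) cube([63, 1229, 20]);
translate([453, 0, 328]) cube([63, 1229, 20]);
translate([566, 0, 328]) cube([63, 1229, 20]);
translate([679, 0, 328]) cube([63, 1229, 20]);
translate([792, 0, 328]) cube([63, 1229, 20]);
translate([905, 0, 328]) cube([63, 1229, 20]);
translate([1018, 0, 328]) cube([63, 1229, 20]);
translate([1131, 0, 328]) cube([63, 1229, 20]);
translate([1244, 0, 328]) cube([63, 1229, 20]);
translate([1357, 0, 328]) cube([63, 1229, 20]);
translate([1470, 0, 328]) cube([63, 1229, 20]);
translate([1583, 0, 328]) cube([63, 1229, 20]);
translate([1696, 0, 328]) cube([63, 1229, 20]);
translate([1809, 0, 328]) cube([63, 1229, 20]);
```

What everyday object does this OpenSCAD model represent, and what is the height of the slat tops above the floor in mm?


A bed frame. The slat-top height is 348 mm.

Four posts, four rails, and a row of slats — a bed frame. Slats sit on the rails at z = 198 + 130 = 328; with slat thickness 20, the top is 348 mm.


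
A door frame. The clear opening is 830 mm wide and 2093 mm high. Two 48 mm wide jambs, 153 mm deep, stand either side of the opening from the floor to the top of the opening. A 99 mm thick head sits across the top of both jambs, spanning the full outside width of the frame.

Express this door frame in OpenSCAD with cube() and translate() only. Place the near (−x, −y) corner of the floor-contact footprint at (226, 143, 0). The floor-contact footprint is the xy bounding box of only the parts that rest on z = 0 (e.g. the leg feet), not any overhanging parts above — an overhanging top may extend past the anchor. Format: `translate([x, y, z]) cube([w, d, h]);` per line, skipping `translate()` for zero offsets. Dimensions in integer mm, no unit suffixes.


translate([226, 143, 0]) cube([48, 153, 2093]);
translate([1104, 143, 0]) cube([48, 153, 2093]);
translate([226, 143, 2093]) cube([926, 153, 99]);


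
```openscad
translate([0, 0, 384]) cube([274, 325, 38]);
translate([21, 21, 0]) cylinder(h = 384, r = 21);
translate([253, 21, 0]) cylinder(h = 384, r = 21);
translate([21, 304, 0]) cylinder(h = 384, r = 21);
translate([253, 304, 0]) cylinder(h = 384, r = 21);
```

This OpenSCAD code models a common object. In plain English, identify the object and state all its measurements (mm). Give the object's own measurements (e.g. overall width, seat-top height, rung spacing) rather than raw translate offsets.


A simple wooden stool: a rectangular seat 274 mm (x) by 325 mm (y), 38 mm thick, top face at z = 422 mm, on four round legs, each 42 mm in diameter. The legs rest on z = 0, each leg's axis is inset half a diameter from the nearest pair of seat edges (so the leg's bounding box is flush with the corner).


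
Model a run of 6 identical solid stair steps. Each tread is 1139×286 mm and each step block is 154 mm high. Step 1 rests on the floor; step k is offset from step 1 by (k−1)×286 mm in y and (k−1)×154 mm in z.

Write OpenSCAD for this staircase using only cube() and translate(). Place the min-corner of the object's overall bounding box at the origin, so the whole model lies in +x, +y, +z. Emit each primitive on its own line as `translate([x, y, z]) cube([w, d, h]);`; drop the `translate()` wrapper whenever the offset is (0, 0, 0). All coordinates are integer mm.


cube([1139, 286, 154]);
translate([0, 286, 154]) cube([1139, 286, 154]);
translate([0, 572, 308]) cube([1139, 286, 154]);
translate([0, 858, 462]) cube([1139, 286, 154]);
translate([0, 1144, 616]) cube([1139, 286, 154]);
translate([0, 1430, 770]) cube([1139, 286, 154]);


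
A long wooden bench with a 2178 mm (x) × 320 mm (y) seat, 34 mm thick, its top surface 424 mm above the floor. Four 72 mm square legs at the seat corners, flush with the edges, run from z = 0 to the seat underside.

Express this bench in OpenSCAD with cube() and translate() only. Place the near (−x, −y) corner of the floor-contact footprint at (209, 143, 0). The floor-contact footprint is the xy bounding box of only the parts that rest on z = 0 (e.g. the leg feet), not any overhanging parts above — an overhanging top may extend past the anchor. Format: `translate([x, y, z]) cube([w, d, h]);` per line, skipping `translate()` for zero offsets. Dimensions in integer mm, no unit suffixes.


translate([209, 143, 390]) cube([2178, 320, 34]);
translate([209, 143, 0]) cube([72, 72, 390]);
translate([209, 391, 0]) cube([72, 72, 390]);
translate([2315, 143, 0]) cube([72, 72, 390]);
translate([2315, 391, 0]) cube([72, 72, 390]);


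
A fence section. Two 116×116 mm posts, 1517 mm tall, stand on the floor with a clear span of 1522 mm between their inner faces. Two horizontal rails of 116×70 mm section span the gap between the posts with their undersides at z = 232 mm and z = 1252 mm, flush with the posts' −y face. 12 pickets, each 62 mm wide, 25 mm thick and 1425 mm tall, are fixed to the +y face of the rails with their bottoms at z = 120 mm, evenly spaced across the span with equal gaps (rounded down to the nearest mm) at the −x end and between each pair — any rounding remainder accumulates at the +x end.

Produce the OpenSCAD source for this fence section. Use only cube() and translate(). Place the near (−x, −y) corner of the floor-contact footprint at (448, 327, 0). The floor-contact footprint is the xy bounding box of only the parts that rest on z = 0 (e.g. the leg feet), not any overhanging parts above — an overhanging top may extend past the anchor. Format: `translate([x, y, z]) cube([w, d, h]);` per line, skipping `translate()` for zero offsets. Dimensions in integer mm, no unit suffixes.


translate([448, 327, 0]) cube([116, 116, 1517]);
translate([2086, 327, 0]) cube([116, 116, 1517]);
translate([564, 327, 232]) cube([1522, 116, 70]);
translate([564, 327, 1252]) cube([1522, 116, 70]);
translate([623, 443, 120]) cube([62, 25, 1425]);
translate([744, 443, 120]) cube([62, 25, 1425]);
translate([865, 443, 120]) cube([62, 25, 1425]);
translate([986, 443, 120]) cube([62, 25, 1425]);
translate([1107, 443, 120]) cube([62, 25, 1425]);
translate([1228, 443, 120]) cube([62, 25, 1425]);
translate([1349, 443, 120]) cube([62, 25, 1425]);
translate([1470, 443, 120]) cube([62, 25, 1425]);
translate([1591, 443, 120]) cube([62, 25, 1425]);
translate([1712, 443, 120]) cube([62, 25, 1425]);
translate([1833, 443, 120]) cube([62, 25, 1425]);
translate([1954, 443, 120]) cube([62, 25, 1425]);


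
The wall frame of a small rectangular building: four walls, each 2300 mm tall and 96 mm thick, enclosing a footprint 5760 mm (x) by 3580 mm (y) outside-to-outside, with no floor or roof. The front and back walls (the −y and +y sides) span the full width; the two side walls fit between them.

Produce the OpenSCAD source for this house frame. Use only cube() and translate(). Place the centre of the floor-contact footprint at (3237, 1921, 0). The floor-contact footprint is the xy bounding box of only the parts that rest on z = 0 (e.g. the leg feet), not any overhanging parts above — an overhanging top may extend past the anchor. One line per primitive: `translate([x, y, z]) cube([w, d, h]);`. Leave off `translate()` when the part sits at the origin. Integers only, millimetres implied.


translate([357, 131, 0]) cube([5760, 96, 2300]);
translate([357, 3615, 0]) cube([5760, 96, 2300]);
translate([357, 227, 0]) cube([96, 3388, 2300]);
translate([6021, 227, 0]) cube([96, 3388, 2300]);


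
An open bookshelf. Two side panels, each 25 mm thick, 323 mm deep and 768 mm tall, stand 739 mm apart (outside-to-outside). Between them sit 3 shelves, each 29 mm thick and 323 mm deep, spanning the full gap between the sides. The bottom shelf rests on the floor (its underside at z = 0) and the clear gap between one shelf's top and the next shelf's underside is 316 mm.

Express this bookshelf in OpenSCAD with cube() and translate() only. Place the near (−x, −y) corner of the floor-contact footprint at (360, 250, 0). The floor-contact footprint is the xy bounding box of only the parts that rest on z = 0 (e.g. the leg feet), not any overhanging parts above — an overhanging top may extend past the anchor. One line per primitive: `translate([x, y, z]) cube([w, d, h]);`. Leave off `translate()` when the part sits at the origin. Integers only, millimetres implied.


translate([360, 250, 0]) cube([25, 323, 768]);
translate([1074, 250, 0]) cube([25, 323, 768]);
translate([385, 250, 0]) cube([689, 323, 29]);
translate([385, 250, 345]) cube([689, 323, 29]);
translate([385, 250, 690]) cube([689, 323, 29]);


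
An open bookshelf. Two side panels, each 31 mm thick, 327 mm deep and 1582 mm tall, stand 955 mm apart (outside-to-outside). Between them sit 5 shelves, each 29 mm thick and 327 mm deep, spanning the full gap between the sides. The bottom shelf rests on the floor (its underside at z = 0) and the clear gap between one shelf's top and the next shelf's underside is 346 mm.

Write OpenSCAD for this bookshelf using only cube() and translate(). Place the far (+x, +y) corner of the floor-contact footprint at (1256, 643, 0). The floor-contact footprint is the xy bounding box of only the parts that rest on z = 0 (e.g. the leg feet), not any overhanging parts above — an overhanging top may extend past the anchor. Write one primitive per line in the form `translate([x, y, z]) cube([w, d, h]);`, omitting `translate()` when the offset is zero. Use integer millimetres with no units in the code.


translate([301, 316, 0]) cube([31, 327, 1582]);
translate([1225, 316, 0]) cube([31, 327, 1582]);
translate([332, 316, 0]) cube([893, 327, 29]);
translate([332, 316, 375]) cube([893, 327, 29]);
translate([332, 316, 750]) cube([893, 327, 29]);
translate([332, 316, 1125]) cube([893, 327, 29]);
translate([332, 316, 1500]) cube([893, 327, 29]);


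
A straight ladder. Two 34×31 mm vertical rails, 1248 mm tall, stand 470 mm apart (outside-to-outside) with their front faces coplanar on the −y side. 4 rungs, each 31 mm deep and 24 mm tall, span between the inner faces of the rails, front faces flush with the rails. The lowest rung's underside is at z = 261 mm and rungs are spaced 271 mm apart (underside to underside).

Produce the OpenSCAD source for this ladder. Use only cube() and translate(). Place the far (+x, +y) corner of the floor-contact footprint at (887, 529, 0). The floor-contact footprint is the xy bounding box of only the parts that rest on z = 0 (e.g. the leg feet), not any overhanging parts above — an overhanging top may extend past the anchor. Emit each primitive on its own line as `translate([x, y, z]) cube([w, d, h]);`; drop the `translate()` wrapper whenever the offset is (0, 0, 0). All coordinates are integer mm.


translate([417, 498, 0]) cube([34, 31, 1248]);
translate([853, 498, 0]) cube([34, 31, 1248]);
translate([451, 498, 261]) cube([402, 31, 24]);
translate([451, 498, 532]) cube([402, 31, 24]);
translate([451, 498, 803]) cube([402, 31, 24]);
translate([451, 498, 1074]) cube([402, 31, 24]);


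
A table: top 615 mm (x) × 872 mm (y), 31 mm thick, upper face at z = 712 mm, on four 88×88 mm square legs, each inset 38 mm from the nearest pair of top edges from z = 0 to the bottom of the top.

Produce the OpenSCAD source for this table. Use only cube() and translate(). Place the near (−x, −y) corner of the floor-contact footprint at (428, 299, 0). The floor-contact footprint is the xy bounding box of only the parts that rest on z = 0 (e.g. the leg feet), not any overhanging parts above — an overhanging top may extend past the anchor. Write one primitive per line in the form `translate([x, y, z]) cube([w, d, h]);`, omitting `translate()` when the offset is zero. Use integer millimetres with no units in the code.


// leg_h = 712 - 31 = 681
translate([390, 261, 681]) cube([615, 872, 31]);
translate([428, 299, 0]) cube([88, 88, 681]);
translate([879, 299, 0]) cube([88, 88, 681]);
translate([428, 1007, 0]) cube([88, 88, 681]);
translate([879, 1007, 0]) cube([88, 88, 681]);


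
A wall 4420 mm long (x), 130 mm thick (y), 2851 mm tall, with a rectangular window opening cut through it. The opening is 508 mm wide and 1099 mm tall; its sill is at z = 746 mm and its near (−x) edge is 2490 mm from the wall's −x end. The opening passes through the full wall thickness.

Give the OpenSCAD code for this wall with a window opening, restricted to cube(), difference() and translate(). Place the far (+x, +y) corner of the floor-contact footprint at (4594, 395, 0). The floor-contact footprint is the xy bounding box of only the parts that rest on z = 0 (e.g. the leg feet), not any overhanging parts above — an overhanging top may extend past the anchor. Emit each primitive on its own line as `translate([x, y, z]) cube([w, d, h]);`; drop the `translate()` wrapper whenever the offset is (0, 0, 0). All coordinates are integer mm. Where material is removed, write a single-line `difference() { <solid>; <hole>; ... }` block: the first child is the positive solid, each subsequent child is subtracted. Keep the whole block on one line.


difference() { translate([174, 265, 0]) cube([4420, 130, 2851]); translate([2664, 265, 746]) cube([508, 130, 1099]); }


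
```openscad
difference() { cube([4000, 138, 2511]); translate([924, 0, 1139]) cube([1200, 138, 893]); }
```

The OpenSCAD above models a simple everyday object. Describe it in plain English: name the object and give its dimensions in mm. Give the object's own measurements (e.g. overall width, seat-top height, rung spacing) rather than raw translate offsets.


A wall 4000 mm long (x), 138 mm thick (y), 2511 mm tall, with a rectangular window opening cut through it. The opening is 1200 mm wide and 893 mm tall; its sill is at z = 1139 mm and its near (−x) edge is 924 mm from the wall's −x end. The opening passes through the full wall thickness.


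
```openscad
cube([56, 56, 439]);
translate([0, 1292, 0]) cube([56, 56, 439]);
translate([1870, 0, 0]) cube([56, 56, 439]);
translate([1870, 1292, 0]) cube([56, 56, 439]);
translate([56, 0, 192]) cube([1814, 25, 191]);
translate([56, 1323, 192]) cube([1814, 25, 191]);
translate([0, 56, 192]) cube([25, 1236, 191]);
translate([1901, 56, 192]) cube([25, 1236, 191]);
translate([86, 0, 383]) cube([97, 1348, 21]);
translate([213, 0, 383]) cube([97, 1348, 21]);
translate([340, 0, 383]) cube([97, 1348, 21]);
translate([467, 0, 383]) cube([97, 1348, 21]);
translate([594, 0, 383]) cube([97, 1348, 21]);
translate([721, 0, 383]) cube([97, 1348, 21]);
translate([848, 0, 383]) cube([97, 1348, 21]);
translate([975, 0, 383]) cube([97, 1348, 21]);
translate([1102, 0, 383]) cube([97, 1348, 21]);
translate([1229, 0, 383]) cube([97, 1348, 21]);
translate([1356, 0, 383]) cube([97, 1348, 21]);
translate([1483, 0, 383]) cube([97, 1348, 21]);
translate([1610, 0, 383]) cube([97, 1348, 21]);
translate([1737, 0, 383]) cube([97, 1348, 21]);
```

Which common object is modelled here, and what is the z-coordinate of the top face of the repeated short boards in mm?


A bed frame. The slat-top height is 404 mm.

Four posts, four rails, and a row of slats — a bed frame. Slats sit on the rails at z = 192 + 191 = 383; with slat thickness 21, the top is 404 mm.


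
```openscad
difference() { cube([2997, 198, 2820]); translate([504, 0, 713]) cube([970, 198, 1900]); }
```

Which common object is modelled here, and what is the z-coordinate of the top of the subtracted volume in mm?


A wall with a window opening. The window head height is 2613 mm.

A wall with a rectangular opening subtracted — a window. Sill at z = 713, opening 1900 mm tall, so the head is at 713 + 1900 = 2613 mm.


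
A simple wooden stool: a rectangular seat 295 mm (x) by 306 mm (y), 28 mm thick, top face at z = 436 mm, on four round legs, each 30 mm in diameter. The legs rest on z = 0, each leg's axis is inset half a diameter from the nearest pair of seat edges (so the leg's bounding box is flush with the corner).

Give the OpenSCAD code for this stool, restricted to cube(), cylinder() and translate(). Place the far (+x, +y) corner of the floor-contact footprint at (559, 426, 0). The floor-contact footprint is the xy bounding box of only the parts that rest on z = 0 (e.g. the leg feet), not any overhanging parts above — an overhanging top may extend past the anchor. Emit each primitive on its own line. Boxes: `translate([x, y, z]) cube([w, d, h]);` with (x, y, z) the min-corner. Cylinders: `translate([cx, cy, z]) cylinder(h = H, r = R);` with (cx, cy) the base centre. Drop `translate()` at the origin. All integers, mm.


translate([264, 120, 408]) cube([295, 306, 28]);
translate([279, 135, 0]) cylinder(h = 408, r = 15);
translate([544, 135, 0]) cylinder(h = 408, r = 15);
translate([279, 411, 0]) cylinder(h = 408, r = 15);
translate([544, 411, 0]) cylinder(h = 408, r = 15);


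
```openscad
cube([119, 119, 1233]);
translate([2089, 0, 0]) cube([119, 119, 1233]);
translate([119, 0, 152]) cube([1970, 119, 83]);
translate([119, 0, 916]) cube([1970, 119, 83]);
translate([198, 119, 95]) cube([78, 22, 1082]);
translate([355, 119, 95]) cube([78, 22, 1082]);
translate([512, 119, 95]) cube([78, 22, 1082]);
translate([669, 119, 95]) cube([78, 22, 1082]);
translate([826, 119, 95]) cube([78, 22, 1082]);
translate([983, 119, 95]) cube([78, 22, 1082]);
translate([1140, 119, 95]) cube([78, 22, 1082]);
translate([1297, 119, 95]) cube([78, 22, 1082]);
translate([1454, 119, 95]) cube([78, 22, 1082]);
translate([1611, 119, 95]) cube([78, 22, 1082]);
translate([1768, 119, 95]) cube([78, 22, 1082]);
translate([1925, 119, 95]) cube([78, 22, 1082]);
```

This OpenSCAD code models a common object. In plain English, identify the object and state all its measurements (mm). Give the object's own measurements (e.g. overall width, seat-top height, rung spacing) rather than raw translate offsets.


A fence section. Two 119×119 mm posts, 1233 mm tall, stand on the floor with a clear span of 1970 mm between their inner faces. Two horizontal rails of 119×83 mm section span the gap between the posts with their undersides at z = 152 mm and z = 916 mm, flush with the posts' −y face. 12 pickets, each 78 mm wide, 22 mm thick and 1082 mm tall, are fixed to the +y face of the rails with their bottoms at z = 95 mm, spaced across the span with a 79 mm gap after the −x post and between neighbouring pickets, with 86 mm left before the +x post.


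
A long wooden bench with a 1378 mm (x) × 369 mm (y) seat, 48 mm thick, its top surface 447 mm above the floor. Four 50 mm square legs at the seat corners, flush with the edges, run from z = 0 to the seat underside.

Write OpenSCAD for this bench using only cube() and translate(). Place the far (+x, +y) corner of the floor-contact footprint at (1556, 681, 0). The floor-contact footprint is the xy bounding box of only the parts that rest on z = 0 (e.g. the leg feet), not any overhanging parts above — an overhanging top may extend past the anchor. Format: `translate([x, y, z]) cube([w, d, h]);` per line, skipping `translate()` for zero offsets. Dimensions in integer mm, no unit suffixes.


// leg_h = 447 − 48 = 399
translate([178, 312, 399]) cube([1378, 369, 48]);
translate([178, 312, 0]) cube([50, 50, 399]);
translate([178, 631, 0]) cube([50, 50, 399]);
translate([1506, 312, 0]) cube([50, 50, 399]);
translate([1506, 631, 0]) cube([50, 50, 399]);


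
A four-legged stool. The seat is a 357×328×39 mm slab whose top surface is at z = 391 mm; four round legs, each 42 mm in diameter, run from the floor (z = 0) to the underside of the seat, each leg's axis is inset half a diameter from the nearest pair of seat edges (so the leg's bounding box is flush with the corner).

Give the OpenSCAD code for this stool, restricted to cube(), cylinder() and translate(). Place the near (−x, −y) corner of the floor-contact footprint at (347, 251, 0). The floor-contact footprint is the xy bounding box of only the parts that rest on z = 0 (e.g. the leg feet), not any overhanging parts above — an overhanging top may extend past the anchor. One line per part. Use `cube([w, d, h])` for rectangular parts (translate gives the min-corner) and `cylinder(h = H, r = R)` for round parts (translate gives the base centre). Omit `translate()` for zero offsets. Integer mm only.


translate([347, 251, 352]) cube([357, 328, 39]);
translate([368, 272, 0]) cylinder(h = 352, r = 21);
translate([683, 272, 0]) cylinder(h = 352, r = 21);
translate([368, 558, 0]) cylinder(h = 352, r = 21);
translate([683, 558, 0]) cylinder(h = 352, r = 21);


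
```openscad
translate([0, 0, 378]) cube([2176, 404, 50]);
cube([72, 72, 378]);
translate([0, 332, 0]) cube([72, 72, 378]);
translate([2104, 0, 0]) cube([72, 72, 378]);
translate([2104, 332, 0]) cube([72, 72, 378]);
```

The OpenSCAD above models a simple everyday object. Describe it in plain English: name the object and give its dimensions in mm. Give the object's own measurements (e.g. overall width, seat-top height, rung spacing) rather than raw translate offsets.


A bench: a 2176×404 mm seat slab, 50 mm thick, top at z = 428 mm, on four 72×72 mm square legs flush with the seat corners and standing on z = 0.


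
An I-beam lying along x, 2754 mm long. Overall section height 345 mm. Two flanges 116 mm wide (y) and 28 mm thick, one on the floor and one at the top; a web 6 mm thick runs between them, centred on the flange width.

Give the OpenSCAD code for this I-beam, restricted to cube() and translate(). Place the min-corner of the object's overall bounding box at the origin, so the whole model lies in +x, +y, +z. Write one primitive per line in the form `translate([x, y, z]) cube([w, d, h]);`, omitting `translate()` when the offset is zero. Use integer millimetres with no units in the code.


cube([2754, 116, 28]);
translate([0, 55, 28]) cube([2754, 6, 289]);
translate([0, 0, 317]) cube([2754, 116, 28]);


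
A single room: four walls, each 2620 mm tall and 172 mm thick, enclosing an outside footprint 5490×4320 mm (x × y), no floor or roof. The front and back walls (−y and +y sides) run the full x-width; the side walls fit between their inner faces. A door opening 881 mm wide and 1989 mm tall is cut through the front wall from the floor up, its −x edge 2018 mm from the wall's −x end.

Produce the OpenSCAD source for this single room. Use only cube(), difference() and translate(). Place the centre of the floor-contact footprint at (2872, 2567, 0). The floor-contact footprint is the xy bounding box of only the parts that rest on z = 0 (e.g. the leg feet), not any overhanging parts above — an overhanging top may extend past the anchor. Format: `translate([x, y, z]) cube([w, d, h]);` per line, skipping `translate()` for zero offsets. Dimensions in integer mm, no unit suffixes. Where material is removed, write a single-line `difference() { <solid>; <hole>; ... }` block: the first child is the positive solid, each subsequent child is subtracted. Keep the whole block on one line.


difference() { translate([127, 407, 0]) cube([5490, 172, 2620]); translate([2145, 407, 0]) cube([881, 172, 1989]); }
translate([127, 4555, 0]) cube([5490, 172, 2620]);
translate([127, 579, 0]) cube([172, 3976, 2620]);
translate([5445, 579, 0]) cube([172, 3976, 2620]);


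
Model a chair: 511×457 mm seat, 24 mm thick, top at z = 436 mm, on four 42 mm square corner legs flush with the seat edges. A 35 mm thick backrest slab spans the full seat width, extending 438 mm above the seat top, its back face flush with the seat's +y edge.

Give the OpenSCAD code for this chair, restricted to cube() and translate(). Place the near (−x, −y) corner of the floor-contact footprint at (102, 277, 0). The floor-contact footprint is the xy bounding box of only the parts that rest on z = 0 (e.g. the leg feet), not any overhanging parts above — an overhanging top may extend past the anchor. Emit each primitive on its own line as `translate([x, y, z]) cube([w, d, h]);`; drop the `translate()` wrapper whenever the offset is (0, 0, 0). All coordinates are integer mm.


translate([102, 277, 412]) cube([511, 457, 24]);
translate([102, 277, 0]) cube([42, 42, 412]);
translate([571, 277, 0]) cube([42, 42, 412]);
translate([102, 692, 0]) cube([42, 42, 412]);
translate([571, 692, 0]) cube([42, 42, 412]);
translate([102, 699, 436]) cube([511, 35, 438]);


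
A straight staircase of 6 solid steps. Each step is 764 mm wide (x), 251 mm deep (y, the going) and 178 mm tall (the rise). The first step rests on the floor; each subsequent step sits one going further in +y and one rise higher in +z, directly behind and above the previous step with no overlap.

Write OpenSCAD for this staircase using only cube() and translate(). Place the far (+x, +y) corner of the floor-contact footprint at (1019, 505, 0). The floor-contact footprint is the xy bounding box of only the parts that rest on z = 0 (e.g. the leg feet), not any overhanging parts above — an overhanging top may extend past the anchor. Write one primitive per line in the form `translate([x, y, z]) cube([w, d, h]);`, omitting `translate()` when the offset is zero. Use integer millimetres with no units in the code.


translate([255, 254, 0]) cube([764, 251, 178]);
translate([255, 505, 178]) cube([764, 251, 178]);
translate([255, 756, 356]) cube([764, 251, 178]);
translate([255, 1007, 534]) cube([764, 251, 178]);
translate([255, 1258, 712]) cube([764, 251, 178]);
translate([255, 1509, 890]) cube([764, 251, 178]);


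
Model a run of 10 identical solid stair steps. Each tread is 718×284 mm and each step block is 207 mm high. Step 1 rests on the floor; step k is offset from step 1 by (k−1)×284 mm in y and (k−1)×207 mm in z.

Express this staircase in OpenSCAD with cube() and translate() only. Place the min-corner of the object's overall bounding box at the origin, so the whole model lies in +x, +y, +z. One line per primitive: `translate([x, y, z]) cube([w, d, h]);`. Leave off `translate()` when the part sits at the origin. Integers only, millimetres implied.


cube([718, 284, 207]);
translate([0, 284, 207]) cube([718, 284, 207]);
translate([0, 568, 414]) cube([718, 284, 207]);
translate([0, 852, 621]) cube([718, 284, 207]);
translate([0, 1136, 828]) cube([718, 284, 207]);
translate([0, 1420, 1035]) cube([718, 284, 207]);
translate([0, 1704, 1242]) cube([718, 284, 207]);
translate([0, 1988, 1449]) cube([718, 284, 207]);
translate([0, 2272, 1656]) cube([718, 284, 207]);
translate([0, 2556, 1863]) cube([718, 284, 207]);


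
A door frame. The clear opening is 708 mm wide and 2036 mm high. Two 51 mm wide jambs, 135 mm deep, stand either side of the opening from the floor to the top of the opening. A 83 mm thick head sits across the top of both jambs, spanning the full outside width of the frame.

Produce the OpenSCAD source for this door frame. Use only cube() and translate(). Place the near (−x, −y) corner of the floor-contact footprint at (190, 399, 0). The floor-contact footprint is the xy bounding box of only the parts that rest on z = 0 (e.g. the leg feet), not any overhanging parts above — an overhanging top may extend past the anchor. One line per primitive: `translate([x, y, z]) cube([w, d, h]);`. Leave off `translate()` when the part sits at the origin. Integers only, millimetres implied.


translate([190, 399, 0]) cube([51, 135, 2036]);
translate([949, 399, 0]) cube([51, 135, 2036]);
translate([190, 399, 2036]) cube([810, 135, 83]);


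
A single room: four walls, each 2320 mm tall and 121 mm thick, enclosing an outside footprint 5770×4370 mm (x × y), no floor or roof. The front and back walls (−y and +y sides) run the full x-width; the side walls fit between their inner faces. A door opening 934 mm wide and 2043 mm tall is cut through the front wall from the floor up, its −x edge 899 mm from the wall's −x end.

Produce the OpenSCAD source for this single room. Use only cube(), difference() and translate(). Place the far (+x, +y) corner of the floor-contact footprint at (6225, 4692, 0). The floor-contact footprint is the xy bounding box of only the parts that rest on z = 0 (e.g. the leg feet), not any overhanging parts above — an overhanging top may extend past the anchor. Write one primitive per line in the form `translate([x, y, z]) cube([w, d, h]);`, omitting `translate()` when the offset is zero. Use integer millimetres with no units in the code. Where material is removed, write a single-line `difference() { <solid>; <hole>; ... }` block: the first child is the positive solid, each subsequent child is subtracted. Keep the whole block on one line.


difference() { translate([455, 322, 0]) cube([5770, 121, 2320]); translate([1354, 322, 0]) cube([934, 121, 2043]); }
translate([455, 4571, 0]) cube([5770, 121, 2320]);
translate([455, 443, 0]) cube([121, 4128, 2320]);
translate([6104, 443, 0]) cube([121, 4128, 2320]);


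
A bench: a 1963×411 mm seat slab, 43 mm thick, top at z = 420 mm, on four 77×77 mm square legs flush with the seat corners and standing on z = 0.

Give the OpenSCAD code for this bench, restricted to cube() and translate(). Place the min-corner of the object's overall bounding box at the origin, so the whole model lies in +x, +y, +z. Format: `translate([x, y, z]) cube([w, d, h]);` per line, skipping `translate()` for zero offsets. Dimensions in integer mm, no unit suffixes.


// leg_h = 420 − 43 = 377
translate([0, 0, 377]) cube([1963, 411, 43]);
cube([77, 77, 377]);
translate([0, 334, 0]) cube([77, 77, 377]);
translate([1886, 0, 0]) cube([77, 77, 377]);
translate([1886, 334, 0]) cube([77, 77, 377]);


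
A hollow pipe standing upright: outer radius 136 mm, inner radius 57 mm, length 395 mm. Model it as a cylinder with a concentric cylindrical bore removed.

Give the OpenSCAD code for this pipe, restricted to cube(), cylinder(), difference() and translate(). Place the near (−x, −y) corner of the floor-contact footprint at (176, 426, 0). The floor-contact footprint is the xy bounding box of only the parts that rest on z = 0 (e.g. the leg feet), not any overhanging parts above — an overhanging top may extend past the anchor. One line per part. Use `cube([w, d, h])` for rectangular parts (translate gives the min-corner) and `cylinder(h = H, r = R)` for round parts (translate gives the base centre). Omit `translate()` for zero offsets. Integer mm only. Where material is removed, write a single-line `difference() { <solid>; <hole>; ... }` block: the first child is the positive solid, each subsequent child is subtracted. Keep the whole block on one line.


difference() { translate([312, 562, 0]) cylinder(h = 395, r = 136); translate([312, 562, 0]) cylinder(h = 395, r = 57); }


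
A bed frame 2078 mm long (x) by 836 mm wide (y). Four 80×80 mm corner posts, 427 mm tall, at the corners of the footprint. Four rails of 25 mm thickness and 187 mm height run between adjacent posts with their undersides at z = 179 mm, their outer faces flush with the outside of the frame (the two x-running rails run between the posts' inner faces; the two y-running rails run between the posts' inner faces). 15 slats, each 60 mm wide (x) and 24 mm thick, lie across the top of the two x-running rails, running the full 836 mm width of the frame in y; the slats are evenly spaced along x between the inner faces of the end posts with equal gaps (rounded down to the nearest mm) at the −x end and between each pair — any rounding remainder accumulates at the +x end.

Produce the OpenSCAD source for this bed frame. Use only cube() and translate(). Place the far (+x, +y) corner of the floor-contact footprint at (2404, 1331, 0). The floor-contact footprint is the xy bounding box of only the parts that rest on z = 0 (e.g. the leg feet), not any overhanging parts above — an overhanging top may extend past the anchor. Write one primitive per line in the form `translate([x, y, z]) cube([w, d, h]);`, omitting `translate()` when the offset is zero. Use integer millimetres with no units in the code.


// slat z = rail_z + rail_h = 179 + 187 = 366
// slat gap = ⌊(1918 − 15·60) / 16⌋ = 63
translate([326, 495, 0]) cube([80, 80, 427]);
translate([326, 1251, 0]) cube([80, 80, 427]);
translate([2324, 495, 0]) cube([80, 80, 427]);
translate([2324, 1251, 0]) cube([80, 80, 427]);
translate([406, 495, 179]) cube([1918, 25, 187]);
translate([406, 1306, 179]) cube([1918, 25, 187]);
translate([326, 575, 179]) cube([25, 676, 187]);
translate([2379, 575, 179]) cube([25, 676, 187]);
translate([469, 495, 366]) cube([60, 836, 24]);
translate([592, 495, 366]) cube([60, 836, 24]);
translate([715, 495, 366]) cube([60, 836, 24]);
translate([838, 495, 366]) cube([60, 836, 24]);
translate([961, 495, 366]) cube([60, 836, 24]);
translate([1084, 495, 366]) cube([60, 836, 24]);
translate([1207, 495, 366]) cube([60, 836, 24]);
translate([1330, 495, 366]) cube([60, 836, 24]);
translate([1453, 495, 366]) cube([60, 836, 24]);
translate([1576, 495, 366]) cube([60, 836, 24]);
translate([1699, 495, 366]) cube([60, 836, 24]);
translate([1822, 495, 366]) cube([60, 836, 24]);
translate([1945, 495, 366]) cube([60, 836, 24]);
translate([2068, 495, 366]) cube([60, 836, 24]);
translate([2191, 495, 366]) cube([60, 836, 24]);
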